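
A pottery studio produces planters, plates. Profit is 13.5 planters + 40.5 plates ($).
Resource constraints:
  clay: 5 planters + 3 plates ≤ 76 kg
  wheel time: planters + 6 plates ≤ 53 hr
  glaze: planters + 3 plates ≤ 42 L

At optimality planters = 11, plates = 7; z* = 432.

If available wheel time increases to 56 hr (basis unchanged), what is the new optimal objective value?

At the optimum: clay uses 76 of 76 (binding); wheel time uses 53 of 53 (binding); glaze uses 32 of 42 (slack = 10).
By complementary slackness, y = 0 for the non-binding constraint.
Dual feasibility on the basic columns requires 5·y_clay + 1·y_wheel time = 13.5, 3·y_clay + 6·y_wheel time = 40.5.
Solving: y_clay = 1.5, y_wheel time = 6.
Δz = y_wheel time·Δb = 6 × (3) = 18, so new z* = 432 + 18 = 450.

450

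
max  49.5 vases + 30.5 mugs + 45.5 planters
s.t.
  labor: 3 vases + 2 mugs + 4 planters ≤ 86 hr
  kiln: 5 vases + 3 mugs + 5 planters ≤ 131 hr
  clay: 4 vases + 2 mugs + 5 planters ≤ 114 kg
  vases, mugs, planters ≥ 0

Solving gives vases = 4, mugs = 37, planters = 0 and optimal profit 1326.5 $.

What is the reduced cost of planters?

-8

Check each constraint at x*: labor 86/86 (tight); kiln 131/131 (tight); clay 90/114 (slack 24).
Since clay is not tight, its dual is 0.
Dual feasibility on the basic columns requires 3·y_labor + 5·y_kiln = 49.5, 2·y_labor + 3·y_kiln = 30.5.
→ y_labor = 4 and y_kiln = 7.5.
Reduced cost of planters: c₃ − yᵀa₃ = 45.5 − (4·4 + 7.5·5) = 45.5 − 53.5 = -8.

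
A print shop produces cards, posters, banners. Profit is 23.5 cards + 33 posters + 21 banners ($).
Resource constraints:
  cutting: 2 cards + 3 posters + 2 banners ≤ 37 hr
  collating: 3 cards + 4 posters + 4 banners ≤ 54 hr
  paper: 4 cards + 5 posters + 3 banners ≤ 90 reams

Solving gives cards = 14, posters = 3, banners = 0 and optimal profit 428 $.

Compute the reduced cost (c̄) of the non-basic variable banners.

-7

Check each constraint at x*: cutting 37/37 (tight); collating 54/54 (tight); paper 71/90 (slack 19).
By complementary slackness, y = 0 for the non-binding constraint.
From A_Bᵀ y = c: 2·y_cutting + 3·y_collating = 23.5; 3·y_cutting + 4·y_collating = 33.
→ y_cutting = 5 and y_collating = 4.5.
Reduced cost of banners: c₃ − yᵀa₃ = 21 − (5·2 + 4.5·4) = 21 − 28 = -7.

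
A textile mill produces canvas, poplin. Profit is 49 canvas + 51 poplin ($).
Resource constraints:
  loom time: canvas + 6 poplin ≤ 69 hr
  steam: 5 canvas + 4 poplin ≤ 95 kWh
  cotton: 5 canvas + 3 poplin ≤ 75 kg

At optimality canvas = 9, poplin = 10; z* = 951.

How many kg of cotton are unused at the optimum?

0

cotton used = 5·9 + 3·10 = 75; slack = 75 − 75 = 0.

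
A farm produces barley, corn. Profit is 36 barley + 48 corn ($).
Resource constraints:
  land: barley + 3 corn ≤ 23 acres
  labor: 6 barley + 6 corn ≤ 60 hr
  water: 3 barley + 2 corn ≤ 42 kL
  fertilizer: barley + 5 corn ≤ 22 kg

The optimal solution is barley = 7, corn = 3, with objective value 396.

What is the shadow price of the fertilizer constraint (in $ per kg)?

At the optimum: land uses 16 of 23 (slack = 7); labor uses 60 of 60 (binding); water uses 27 of 42 (slack = 15); fertilizer uses 22 of 22 (binding).
By complementary slackness, y = 0 for the non-binding constraints.
The binding rows give the dual system: 6·y_labor + 1·y_fertilizer = 36 and 6·y_labor + 5·y_fertilizer = 48.
This yields shadow prices y_labor = 5.5, y_fertilizer = 3.
Shadow price of fertilizer = 3.

3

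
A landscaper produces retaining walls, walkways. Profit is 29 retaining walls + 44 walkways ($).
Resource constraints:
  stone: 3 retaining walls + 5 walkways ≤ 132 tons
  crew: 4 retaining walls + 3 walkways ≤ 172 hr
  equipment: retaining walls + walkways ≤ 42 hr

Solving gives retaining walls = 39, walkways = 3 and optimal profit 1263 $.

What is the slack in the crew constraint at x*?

crew used = 4·39 + 3·3 = 165; slack = 172 − 165 = 7.

7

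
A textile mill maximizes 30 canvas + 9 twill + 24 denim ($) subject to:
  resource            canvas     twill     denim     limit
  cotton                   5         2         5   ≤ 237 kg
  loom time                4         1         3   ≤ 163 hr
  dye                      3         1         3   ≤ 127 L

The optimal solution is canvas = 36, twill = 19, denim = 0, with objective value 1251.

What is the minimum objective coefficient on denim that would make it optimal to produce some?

27

At the optimum: cotton uses 218 of 237 (slack = 19); loom time uses 163 of 163 (binding); dye uses 127 of 127 (binding).
Slack constraints have shadow price 0 (complementary slackness).
From A_Bᵀ y = c: 4·y_loom time + 3·y_dye = 30; 1·y_loom time + 1·y_dye = 9.
Solving: y_loom time = 3, y_dye = 6.
denim enters the basis when its profit ≥ yᵀa₃ = 3·3 + 6·3 = 27.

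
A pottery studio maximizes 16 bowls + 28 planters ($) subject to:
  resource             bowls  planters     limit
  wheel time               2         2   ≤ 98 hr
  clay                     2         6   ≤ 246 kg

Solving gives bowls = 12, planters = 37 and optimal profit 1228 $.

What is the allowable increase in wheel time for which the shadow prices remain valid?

Binding constraints: wheel time, clay. The basis is B = [[2,2],[2,6]] with det 8.
Per unit increase in wheel time, x* moves by d = (0.75, -0.25).
The basis stays optimal until planters reaches 0; allowable increase = 148 hr.

148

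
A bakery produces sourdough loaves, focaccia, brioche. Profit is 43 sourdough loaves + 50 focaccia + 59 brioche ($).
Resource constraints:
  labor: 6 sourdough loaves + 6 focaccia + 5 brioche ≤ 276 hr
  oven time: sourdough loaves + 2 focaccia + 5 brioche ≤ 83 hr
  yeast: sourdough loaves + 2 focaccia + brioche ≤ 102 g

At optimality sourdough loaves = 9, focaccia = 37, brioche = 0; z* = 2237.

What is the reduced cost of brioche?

-6

At the optimum: labor uses 276 of 276 (binding); oven time uses 83 of 83 (binding); yeast uses 83 of 102 (slack = 19).
Slack constraints have shadow price 0 (complementary slackness).
The binding rows give the dual system: 6·y_labor + 1·y_oven time = 43 and 6·y_labor + 2·y_oven time = 50.
Solving: y_labor = 6, y_oven time = 7.
Reduced cost of brioche: c₃ − yᵀa₃ = 59 − (6·5 + 7·5) = 59 − 65 = -6.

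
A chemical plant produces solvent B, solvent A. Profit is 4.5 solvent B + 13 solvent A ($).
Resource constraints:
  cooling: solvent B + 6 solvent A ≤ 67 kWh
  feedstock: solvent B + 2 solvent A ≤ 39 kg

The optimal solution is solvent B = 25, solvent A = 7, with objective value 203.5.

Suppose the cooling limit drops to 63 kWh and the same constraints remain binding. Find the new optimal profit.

199.5

Both cooling and feedstock are binding at x*.
The binding rows give the dual system: 1·y_cooling + 1·y_feedstock = 4.5 and 6·y_cooling + 2·y_feedstock = 13.
This yields shadow prices y_cooling = 1, y_feedstock = 3.5.
Δz = y_cooling·Δb = 1 × (-4) = -4, so new z* = 203.5 − 4 = 199.5.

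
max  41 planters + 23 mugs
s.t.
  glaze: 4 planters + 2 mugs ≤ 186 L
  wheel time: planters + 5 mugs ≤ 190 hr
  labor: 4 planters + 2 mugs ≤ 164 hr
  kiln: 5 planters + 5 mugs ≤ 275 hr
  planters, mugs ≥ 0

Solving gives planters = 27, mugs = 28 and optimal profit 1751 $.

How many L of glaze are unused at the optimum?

glaze used = 4·27 + 2·28 = 164; slack = 186 − 164 = 22.

22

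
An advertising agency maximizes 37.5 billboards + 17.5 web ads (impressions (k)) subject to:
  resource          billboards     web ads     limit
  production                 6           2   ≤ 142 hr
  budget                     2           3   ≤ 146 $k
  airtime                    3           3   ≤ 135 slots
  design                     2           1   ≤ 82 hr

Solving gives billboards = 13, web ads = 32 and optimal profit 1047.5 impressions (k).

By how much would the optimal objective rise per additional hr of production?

Binding: production and airtime. Non-binding: budget (24 unused), design (24 unused).
Since budget, design are not tight, their duals are 0.
Dual feasibility on the basic columns requires 6·y_production + 3·y_airtime = 37.5, 2·y_production + 3·y_airtime = 17.5.
Solving: y_production = 5, y_airtime = 2.5.
Shadow price of production = 5.

5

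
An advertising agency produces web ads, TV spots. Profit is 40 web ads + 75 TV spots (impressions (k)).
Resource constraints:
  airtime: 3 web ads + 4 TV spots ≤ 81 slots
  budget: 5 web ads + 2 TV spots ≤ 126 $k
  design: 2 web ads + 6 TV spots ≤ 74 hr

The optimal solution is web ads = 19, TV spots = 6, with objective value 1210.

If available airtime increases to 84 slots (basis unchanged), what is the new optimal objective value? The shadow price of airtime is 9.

Δb = 3, so new z* = 1210 + (9)·(3) = 1210 + 27 = 1237.

1237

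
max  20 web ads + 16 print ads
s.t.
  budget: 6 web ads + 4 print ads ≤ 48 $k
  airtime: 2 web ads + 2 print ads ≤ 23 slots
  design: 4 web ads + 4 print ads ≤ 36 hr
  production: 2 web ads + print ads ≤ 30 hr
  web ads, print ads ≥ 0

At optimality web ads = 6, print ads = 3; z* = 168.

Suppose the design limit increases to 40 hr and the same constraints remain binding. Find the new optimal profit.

176

Binding: budget and design. Non-binding: airtime (5 unused), production (15 unused).
Slack constraints have shadow price 0 (complementary slackness).
Dual feasibility on the basic columns requires 6·y_budget + 4·y_design = 20, 4·y_budget + 4·y_design = 16.
Solving: y_budget = 2, y_design = 2.
Δz = y_design·Δb = 2 × (4) = 8, so new z* = 168 + 8 = 176.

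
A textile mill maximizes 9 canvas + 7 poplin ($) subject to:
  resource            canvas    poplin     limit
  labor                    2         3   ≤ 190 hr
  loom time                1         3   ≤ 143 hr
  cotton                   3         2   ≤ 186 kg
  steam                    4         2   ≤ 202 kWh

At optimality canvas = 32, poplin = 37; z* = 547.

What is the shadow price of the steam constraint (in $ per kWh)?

2

Check each constraint at x*: labor 175/190 (slack 15); loom time 143/143 (tight); cotton 170/186 (slack 16); steam 202/202 (tight).
Slack constraints have shadow price 0 (complementary slackness).
The binding rows give the dual system: 1·y_loom time + 4·y_steam = 9 and 3·y_loom time + 2·y_steam = 7.
Solving: y_loom time = 1, y_steam = 2.
Shadow price of steam = 2.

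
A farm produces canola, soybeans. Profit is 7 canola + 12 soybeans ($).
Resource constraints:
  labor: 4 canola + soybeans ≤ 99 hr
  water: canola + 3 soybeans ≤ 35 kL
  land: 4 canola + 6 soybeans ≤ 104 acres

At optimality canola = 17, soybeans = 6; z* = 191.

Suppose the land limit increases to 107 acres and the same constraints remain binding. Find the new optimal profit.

Check each constraint at x*: labor 74/99 (slack 25); water 35/35 (tight); land 104/104 (tight).
Slack constraints have shadow price 0 (complementary slackness).
The binding rows give the dual system: 1·y_water + 4·y_land = 7 and 3·y_water + 6·y_land = 12.
→ y_water = 1 and y_land = 1.5.
Δz = y_land·Δb = 1.5 × (3) = 4.5, so new z* = 191 + 4.5 = 195.5.

195.5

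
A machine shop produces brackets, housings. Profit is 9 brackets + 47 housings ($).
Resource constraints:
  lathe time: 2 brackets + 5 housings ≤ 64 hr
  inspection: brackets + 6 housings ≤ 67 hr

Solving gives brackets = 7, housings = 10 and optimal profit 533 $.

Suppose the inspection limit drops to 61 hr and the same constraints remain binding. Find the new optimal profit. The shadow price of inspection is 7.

491

Δb = -6, so new z* = 533 + (7)·(-6) = 533 − 42 = 491.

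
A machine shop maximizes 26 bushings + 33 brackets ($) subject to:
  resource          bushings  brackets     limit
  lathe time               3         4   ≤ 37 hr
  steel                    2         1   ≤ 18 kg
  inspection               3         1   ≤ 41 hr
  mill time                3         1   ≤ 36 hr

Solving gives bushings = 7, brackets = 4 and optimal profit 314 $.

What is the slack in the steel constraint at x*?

steel used = 2·7 + 1·4 = 18; slack = 18 − 18 = 0.

0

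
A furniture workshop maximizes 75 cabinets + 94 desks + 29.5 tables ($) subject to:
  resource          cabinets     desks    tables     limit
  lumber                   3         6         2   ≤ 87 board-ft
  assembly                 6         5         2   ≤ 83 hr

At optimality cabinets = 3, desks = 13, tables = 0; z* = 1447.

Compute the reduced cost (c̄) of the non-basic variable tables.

-4.5

Check each constraint at x*: lumber 87/87 (tight); assembly 83/83 (tight).
From A_Bᵀ y = c: 3·y_lumber + 6·y_assembly = 75; 6·y_lumber + 5·y_assembly = 94.
→ y_lumber = 9 and y_assembly = 8.
Reduced cost of tables: c₃ − yᵀa₃ = 29.5 − (9·2 + 8·2) = 29.5 − 34 = -4.5.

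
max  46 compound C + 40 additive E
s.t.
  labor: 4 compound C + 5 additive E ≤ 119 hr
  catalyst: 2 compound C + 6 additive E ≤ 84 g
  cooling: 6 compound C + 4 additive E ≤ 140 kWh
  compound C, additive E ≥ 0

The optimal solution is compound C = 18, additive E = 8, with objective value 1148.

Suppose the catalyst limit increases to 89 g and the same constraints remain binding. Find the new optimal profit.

At the optimum: labor uses 112 of 119 (slack = 7); catalyst uses 84 of 84 (binding); cooling uses 140 of 140 (binding).
By complementary slackness, y = 0 for the non-binding constraint.
From A_Bᵀ y = c: 2·y_catalyst + 6·y_cooling = 46; 6·y_catalyst + 4·y_cooling = 40.
Solving: y_catalyst = 2, y_cooling = 7.
Δz = y_catalyst·Δb = 2 × (5) = 10, so new z* = 1148 + 10 = 1158.

1158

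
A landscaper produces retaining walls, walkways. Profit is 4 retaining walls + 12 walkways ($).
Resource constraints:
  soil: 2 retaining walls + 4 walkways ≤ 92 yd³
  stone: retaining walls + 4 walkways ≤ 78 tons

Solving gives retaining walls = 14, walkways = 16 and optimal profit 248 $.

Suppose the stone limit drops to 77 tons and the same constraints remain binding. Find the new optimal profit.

246

Both soil and stone are binding at x*.
Dual feasibility on the basic columns requires 2·y_soil + 1·y_stone = 4, 4·y_soil + 4·y_stone = 12.
This yields shadow prices y_soil = 1, y_stone = 2.
Δz = y_stone·Δb = 2 × (-1) = -2, so new z* = 248 − 2 = 246.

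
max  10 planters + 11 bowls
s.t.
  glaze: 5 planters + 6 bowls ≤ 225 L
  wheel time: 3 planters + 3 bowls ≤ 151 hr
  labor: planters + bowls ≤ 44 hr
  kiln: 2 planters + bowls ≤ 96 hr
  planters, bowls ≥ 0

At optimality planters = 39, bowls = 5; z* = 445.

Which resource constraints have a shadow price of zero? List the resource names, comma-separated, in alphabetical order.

glaze: 225/225 (binding)
wheel time: 132/151 (slack 19)
labor: 44/44 (binding)
kiln: 83/96 (slack 13)
By complementary slackness, a constraint with positive slack has shadow price 0 → kiln, wheel time.

kiln, wheel time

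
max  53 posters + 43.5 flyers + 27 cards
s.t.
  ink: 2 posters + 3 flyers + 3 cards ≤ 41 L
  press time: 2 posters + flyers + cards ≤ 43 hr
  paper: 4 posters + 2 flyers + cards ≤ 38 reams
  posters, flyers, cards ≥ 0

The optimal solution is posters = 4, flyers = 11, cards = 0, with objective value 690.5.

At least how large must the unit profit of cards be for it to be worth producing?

Binding: ink and paper. Non-binding: press time (24 unused).
Slack constraints have shadow price 0 (complementary slackness).
Dual feasibility on the basic columns requires 2·y_ink + 4·y_paper = 53, 3·y_ink + 2·y_paper = 43.5.
Solving: y_ink = 8.5, y_paper = 9.
cards enters the basis when its profit ≥ yᵀa₃ = 8.5·3 + 9·1 = 34.5.

34.5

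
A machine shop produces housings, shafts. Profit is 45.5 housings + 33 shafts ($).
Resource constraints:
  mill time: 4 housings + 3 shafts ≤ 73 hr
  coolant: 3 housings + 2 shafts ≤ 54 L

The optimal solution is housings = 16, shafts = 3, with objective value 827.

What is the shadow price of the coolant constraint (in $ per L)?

At the optimum: mill time uses 73 of 73 (binding); coolant uses 54 of 54 (binding).
The binding rows give the dual system: 4·y_mill time + 3·y_coolant = 45.5 and 3·y_mill time + 2·y_coolant = 33.
This yields shadow prices y_mill time = 8, y_coolant = 4.5.
Shadow price of coolant = 4.5.

4.5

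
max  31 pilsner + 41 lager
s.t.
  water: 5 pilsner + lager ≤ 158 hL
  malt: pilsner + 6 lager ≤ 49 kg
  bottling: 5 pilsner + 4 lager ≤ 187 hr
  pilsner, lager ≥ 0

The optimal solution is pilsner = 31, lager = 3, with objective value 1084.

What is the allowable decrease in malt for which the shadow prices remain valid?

Binding constraints: water, malt. The basis is B = [[5,1],[1,6]] with det 29.
Per unit decrease in malt, x* moves by d = (0.0345, -0.1724).
The basis stays optimal until lager reaches 0; allowable decrease = 17.4 kg.

17.4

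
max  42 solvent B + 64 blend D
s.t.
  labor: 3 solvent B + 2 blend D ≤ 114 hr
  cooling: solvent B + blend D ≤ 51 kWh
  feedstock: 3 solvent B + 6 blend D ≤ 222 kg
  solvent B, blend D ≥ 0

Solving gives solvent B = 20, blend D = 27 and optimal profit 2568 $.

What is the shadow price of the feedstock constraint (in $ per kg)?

At the optimum: labor uses 114 of 114 (binding); cooling uses 47 of 51 (slack = 4); feedstock uses 222 of 222 (binding).
By complementary slackness, y = 0 for the non-binding constraint.
From A_Bᵀ y = c: 3·y_labor + 3·y_feedstock = 42; 2·y_labor + 6·y_feedstock = 64.
This yields shadow prices y_labor = 5, y_feedstock = 9.
Shadow price of feedstock = 9.

9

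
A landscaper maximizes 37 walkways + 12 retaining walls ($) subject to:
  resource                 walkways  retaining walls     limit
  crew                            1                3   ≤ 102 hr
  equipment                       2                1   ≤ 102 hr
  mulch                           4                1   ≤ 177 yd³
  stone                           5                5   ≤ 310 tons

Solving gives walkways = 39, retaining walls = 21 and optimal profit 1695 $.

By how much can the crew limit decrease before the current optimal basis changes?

57.75

Binding constraints: crew, mulch. The basis is B = [[1,3],[4,1]] with det -11.
Per unit decrease in crew, x* moves by d = (0.0909, -0.3636).
The basis stays optimal until retaining walls reaches 0; allowable decrease = 57.75 hr.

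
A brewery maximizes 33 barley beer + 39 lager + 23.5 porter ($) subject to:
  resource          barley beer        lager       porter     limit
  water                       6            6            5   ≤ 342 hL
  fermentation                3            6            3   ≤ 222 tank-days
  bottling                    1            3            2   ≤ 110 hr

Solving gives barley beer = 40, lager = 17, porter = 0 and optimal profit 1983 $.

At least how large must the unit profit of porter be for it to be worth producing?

Check each constraint at x*: water 342/342 (tight); fermentation 222/222 (tight); bottling 91/110 (slack 19).
By complementary slackness, y = 0 for the non-binding constraint.
Dual feasibility on the basic columns requires 6·y_water + 3·y_fermentation = 33, 6·y_water + 6·y_fermentation = 39.
This yields shadow prices y_water = 4.5, y_fermentation = 2.
porter enters the basis when its profit ≥ yᵀa₃ = 4.5·5 + 2·3 = 28.5.

28.5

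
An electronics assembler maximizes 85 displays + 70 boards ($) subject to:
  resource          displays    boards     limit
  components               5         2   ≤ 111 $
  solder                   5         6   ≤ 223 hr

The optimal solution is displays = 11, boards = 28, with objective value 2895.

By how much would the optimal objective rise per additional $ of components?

Both components and solder are binding at x*.
From A_Bᵀ y = c: 5·y_components + 5·y_solder = 85; 2·y_components + 6·y_solder = 70.
→ y_components = 8 and y_solder = 9.
Shadow price of components = 8.

8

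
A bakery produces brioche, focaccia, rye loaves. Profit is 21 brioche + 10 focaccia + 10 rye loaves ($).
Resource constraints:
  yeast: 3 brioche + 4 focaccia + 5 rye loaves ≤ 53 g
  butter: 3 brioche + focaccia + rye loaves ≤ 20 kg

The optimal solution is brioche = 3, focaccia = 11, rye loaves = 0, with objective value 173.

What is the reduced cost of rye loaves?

-1

Check each constraint at x*: yeast 53/53 (tight); butter 20/20 (tight).
Dual feasibility on the basic columns requires 3·y_yeast + 3·y_butter = 21, 4·y_yeast + 1·y_butter = 10.
This yields shadow prices y_yeast = 1, y_butter = 6.
Reduced cost of rye loaves: c₃ − yᵀa₃ = 10 − (1·5 + 6·1) = 10 − 11 = -1.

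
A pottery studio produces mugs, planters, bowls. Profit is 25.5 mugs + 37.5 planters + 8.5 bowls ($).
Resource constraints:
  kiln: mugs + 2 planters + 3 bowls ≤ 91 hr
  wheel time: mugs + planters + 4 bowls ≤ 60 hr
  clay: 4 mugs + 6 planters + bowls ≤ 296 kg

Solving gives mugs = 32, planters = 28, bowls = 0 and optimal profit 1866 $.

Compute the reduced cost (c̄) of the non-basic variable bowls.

Check each constraint at x*: kiln 88/91 (slack 3); wheel time 60/60 (tight); clay 296/296 (tight).
By complementary slackness, y = 0 for the non-binding constraint.
The binding rows give the dual system: 1·y_wheel time + 4·y_clay = 25.5 and 1·y_wheel time + 6·y_clay = 37.5.
This yields shadow prices y_wheel time = 1.5, y_clay = 6.
Reduced cost of bowls: c₃ − yᵀa₃ = 8.5 − (1.5·4 + 6·1) = 8.5 − 12 = -3.5.

-3.5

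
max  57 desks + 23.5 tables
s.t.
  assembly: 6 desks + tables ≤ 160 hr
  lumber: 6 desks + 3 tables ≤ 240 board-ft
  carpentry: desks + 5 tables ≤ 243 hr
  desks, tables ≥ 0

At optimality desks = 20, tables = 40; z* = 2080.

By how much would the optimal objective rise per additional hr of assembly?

2.5

Binding: assembly and lumber. Non-binding: carpentry (23 unused).
Slack constraints have shadow price 0 (complementary slackness).
The binding rows give the dual system: 6·y_assembly + 6·y_lumber = 57 and 1·y_assembly + 3·y_lumber = 23.5.
→ y_assembly = 2.5 and y_lumber = 7.
Shadow price of assembly = 2.5.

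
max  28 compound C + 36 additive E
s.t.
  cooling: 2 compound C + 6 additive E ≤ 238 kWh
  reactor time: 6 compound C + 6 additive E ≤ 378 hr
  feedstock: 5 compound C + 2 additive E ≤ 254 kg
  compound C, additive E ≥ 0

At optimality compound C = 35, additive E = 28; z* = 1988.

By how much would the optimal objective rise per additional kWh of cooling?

2

At the optimum: cooling uses 238 of 238 (binding); reactor time uses 378 of 378 (binding); feedstock uses 231 of 254 (slack = 23).
Slack constraints have shadow price 0 (complementary slackness).
Dual feasibility on the basic columns requires 2·y_cooling + 6·y_reactor time = 28, 6·y_cooling + 6·y_reactor time = 36.
→ y_cooling = 2 and y_reactor time = 4.
Shadow price of cooling = 2.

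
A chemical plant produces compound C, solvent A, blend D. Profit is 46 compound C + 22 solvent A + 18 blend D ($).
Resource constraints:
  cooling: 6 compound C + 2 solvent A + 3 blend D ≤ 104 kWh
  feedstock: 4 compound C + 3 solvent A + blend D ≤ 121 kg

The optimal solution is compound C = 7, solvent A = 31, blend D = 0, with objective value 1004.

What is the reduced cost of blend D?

-1

Both cooling and feedstock are binding at x*.
Dual feasibility on the basic columns requires 6·y_cooling + 4·y_feedstock = 46, 2·y_cooling + 3·y_feedstock = 22.
This yields shadow prices y_cooling = 5, y_feedstock = 4.
Reduced cost of blend D: c₃ − yᵀa₃ = 18 − (5·3 + 4·1) = 18 − 19 = -1.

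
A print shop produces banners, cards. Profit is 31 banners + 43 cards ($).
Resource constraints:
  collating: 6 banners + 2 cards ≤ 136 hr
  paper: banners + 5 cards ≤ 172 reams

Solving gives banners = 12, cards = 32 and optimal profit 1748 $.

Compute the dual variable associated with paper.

Both collating and paper are binding at x*.
The binding rows give the dual system: 6·y_collating + 1·y_paper = 31 and 2·y_collating + 5·y_paper = 43.
This yields shadow prices y_collating = 4, y_paper = 7.
Shadow price of paper = 7.

7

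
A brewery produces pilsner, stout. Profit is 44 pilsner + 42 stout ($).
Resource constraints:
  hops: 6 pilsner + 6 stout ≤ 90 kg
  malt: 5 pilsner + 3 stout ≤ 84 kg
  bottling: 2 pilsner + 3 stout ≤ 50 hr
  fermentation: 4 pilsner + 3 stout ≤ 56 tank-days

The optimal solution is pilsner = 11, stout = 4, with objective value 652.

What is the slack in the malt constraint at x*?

malt used = 5·11 + 3·4 = 67; slack = 84 − 67 = 17.

17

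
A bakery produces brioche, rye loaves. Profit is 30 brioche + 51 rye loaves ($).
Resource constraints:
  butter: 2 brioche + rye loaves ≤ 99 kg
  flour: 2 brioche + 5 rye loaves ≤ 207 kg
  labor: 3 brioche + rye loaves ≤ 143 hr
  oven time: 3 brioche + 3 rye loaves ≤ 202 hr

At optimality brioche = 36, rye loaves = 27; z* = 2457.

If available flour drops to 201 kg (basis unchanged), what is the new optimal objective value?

2403

Binding: butter and flour. Non-binding: labor (8 unused), oven time (13 unused).
Since labor, oven time are not tight, their duals are 0.
The binding rows give the dual system: 2·y_butter + 2·y_flour = 30 and 1·y_butter + 5·y_flour = 51.
Solving: y_butter = 6, y_flour = 9.
Δz = y_flour·Δb = 9 × (-6) = -54, so new z* = 2457 − 54 = 2403.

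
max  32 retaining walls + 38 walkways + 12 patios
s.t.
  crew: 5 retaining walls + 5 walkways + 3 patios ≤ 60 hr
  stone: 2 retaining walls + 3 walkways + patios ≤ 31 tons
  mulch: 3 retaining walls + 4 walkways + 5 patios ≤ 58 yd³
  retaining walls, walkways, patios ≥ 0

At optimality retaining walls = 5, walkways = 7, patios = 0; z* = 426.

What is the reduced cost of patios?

-6

Binding: crew and stone. Non-binding: mulch (15 unused).
Since mulch is not tight, its dual is 0.
From A_Bᵀ y = c: 5·y_crew + 2·y_stone = 32; 5·y_crew + 3·y_stone = 38.
This yields shadow prices y_crew = 4, y_stone = 6.
Reduced cost of patios: c₃ − yᵀa₃ = 12 − (4·3 + 6·1) = 12 − 18 = -6.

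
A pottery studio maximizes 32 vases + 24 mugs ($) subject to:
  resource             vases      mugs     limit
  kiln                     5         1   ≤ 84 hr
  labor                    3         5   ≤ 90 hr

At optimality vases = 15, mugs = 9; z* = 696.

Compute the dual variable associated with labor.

4

Both kiln and labor are binding at x*.
From A_Bᵀ y = c: 5·y_kiln + 3·y_labor = 32; 1·y_kiln + 5·y_labor = 24.
→ y_kiln = 4 and y_labor = 4.
Shadow price of labor = 4.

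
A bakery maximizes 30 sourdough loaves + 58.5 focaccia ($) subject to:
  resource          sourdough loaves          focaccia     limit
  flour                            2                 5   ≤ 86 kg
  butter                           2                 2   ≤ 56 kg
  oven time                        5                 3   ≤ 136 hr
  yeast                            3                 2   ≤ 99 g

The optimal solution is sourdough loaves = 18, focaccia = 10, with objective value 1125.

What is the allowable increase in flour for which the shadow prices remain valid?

54

Binding constraints: flour, butter. The basis is B = [[2,5],[2,2]] with det -6.
Per unit increase in flour, x* moves by d = (-0.3333, 0.3333).
The basis stays optimal until sourdough loaves reaches 0; allowable increase = 54 kg.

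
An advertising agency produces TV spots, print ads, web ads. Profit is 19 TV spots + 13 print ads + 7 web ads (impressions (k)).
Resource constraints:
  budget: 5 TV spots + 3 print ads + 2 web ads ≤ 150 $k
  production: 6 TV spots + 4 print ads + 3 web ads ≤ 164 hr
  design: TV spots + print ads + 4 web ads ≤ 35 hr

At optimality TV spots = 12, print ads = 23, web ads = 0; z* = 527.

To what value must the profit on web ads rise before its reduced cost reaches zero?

13

Binding: production and design. Non-binding: budget (21 unused).
Since budget is not tight, its dual is 0.
Dual feasibility on the basic columns requires 6·y_production + 1·y_design = 19, 4·y_production + 1·y_design = 13.
→ y_production = 3 and y_design = 1.
web ads enters the basis when its profit ≥ yᵀa₃ = 3·3 + 1·4 = 13.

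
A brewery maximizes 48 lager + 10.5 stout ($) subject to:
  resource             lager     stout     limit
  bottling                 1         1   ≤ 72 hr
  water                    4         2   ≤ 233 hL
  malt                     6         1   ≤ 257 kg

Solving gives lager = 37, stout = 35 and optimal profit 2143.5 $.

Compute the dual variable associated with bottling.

3

Binding: bottling and malt. Non-binding: water (15 unused).
Since water is not tight, its dual is 0.
From A_Bᵀ y = c: 1·y_bottling + 6·y_malt = 48; 1·y_bottling + 1·y_malt = 10.5.
→ y_bottling = 3 and y_malt = 7.5.
Shadow price of bottling = 3.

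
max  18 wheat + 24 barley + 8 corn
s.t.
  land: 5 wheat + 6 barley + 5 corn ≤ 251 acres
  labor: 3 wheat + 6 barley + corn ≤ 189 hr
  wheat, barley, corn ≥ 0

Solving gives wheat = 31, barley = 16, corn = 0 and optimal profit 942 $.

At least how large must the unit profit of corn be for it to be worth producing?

16

Check each constraint at x*: land 251/251 (tight); labor 189/189 (tight).
From A_Bᵀ y = c: 5·y_land + 3·y_labor = 18; 6·y_land + 6·y_labor = 24.
This yields shadow prices y_land = 3, y_labor = 1.
corn enters the basis when its profit ≥ yᵀa₃ = 3·5 + 1·1 = 16.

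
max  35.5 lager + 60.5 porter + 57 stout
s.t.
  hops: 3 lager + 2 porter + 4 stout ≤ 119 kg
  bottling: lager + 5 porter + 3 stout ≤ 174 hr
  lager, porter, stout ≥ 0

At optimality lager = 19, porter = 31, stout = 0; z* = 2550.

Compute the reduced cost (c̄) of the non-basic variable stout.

-4.5

At the optimum: hops uses 119 of 119 (binding); bottling uses 174 of 174 (binding).
The binding rows give the dual system: 3·y_hops + 1·y_bottling = 35.5 and 2·y_hops + 5·y_bottling = 60.5.
→ y_hops = 9 and y_bottling = 8.5.
Reduced cost of stout: c₃ − yᵀa₃ = 57 − (9·4 + 8.5·3) = 57 − 61.5 = -4.5.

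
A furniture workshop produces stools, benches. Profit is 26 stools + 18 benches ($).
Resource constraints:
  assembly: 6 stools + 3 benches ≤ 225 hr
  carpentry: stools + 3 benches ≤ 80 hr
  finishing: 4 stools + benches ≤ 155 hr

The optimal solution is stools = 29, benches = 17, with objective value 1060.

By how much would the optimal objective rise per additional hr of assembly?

4

At the optimum: assembly uses 225 of 225 (binding); carpentry uses 80 of 80 (binding); finishing uses 133 of 155 (slack = 22).
Since finishing is not tight, its dual is 0.
From A_Bᵀ y = c: 6·y_assembly + 1·y_carpentry = 26; 3·y_assembly + 3·y_carpentry = 18.
Solving: y_assembly = 4, y_carpentry = 2.
Shadow price of assembly = 4.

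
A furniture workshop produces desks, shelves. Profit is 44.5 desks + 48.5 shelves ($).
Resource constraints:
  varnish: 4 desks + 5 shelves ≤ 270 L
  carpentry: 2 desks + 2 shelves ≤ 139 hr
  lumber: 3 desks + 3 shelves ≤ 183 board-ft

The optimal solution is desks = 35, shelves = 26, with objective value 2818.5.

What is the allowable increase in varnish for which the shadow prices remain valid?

35

Binding constraints: varnish, lumber. The basis is B = [[4,5],[3,3]] with det -3.
Per unit increase in varnish, x* moves by d = (-1, 1).
The basis stays optimal until desks reaches 0; allowable increase = 35 L.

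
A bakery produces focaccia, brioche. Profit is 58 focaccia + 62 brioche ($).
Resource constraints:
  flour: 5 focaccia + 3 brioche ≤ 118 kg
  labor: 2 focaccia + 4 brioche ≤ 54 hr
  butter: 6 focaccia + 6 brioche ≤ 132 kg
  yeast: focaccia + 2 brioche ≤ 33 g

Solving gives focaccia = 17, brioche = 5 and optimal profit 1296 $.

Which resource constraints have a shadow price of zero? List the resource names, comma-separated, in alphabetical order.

flour: 100/118 (slack 18)
labor: 54/54 (binding)
butter: 132/132 (binding)
yeast: 27/33 (slack 6)
By complementary slackness, a constraint with positive slack has shadow price 0 → flour, yeast.

flour, yeast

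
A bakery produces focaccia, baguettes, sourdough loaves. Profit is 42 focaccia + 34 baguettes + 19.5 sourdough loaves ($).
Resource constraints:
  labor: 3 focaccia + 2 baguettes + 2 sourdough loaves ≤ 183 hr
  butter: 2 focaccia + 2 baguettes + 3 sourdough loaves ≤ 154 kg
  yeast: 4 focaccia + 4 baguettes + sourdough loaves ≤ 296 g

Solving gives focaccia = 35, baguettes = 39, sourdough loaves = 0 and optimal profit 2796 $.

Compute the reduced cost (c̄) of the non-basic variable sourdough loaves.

-1

Check each constraint at x*: labor 183/183 (tight); butter 148/154 (slack 6); yeast 296/296 (tight).
Slack constraints have shadow price 0 (complementary slackness).
Dual feasibility on the basic columns requires 3·y_labor + 4·y_yeast = 42, 2·y_labor + 4·y_yeast = 34.
This yields shadow prices y_labor = 8, y_yeast = 4.5.
Reduced cost of sourdough loaves: c₃ − yᵀa₃ = 19.5 − (8·2 + 4.5·1) = 19.5 − 20.5 = -1.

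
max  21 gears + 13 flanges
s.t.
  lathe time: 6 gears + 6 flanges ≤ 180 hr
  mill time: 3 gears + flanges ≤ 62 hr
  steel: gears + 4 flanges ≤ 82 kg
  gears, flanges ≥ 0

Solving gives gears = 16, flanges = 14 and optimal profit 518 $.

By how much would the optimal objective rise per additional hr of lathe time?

Check each constraint at x*: lathe time 180/180 (tight); mill time 62/62 (tight); steel 72/82 (slack 10).
By complementary slackness, y = 0 for the non-binding constraint.
From A_Bᵀ y = c: 6·y_lathe time + 3·y_mill time = 21; 6·y_lathe time + 1·y_mill time = 13.
Solving: y_lathe time = 1.5, y_mill time = 4.
Shadow price of lathe time = 1.5.

1.5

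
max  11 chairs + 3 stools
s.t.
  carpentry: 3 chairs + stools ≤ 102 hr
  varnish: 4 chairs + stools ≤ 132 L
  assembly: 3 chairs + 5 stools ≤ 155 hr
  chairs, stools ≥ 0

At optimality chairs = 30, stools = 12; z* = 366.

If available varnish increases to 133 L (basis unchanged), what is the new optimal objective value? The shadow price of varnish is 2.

Δb = 1, so new z* = 366 + (2)·(1) = 366 + 2 = 368.

368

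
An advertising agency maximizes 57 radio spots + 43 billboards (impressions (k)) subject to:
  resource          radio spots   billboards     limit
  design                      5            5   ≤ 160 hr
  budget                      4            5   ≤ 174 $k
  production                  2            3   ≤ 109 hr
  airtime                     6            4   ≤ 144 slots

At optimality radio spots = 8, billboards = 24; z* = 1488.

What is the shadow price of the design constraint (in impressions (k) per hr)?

3

Binding: design and airtime. Non-binding: budget (22 unused), production (21 unused).
Slack constraints have shadow price 0 (complementary slackness).
From A_Bᵀ y = c: 5·y_design + 6·y_airtime = 57; 5·y_design + 4·y_airtime = 43.
Solving: y_design = 3, y_airtime = 7.
Shadow price of design = 3.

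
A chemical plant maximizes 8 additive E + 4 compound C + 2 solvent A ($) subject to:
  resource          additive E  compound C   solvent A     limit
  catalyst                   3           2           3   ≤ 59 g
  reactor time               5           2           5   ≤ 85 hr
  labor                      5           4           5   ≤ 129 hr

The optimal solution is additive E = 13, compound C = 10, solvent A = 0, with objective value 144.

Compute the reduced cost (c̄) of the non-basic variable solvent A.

Binding: catalyst and reactor time. Non-binding: labor (24 unused).
By complementary slackness, y = 0 for the non-binding constraint.
From A_Bᵀ y = c: 3·y_catalyst + 5·y_reactor time = 8; 2·y_catalyst + 2·y_reactor time = 4.
→ y_catalyst = 1 and y_reactor time = 1.
Reduced cost of solvent A: c₃ − yᵀa₃ = 2 − (1·3 + 1·5) = 2 − 8 = -6.

-6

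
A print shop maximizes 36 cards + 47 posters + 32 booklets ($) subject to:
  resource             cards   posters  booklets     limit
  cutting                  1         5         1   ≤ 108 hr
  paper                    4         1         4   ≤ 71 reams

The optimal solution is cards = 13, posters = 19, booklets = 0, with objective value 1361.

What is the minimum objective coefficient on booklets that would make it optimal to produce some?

36

At the optimum: cutting uses 108 of 108 (binding); paper uses 71 of 71 (binding).
Dual feasibility on the basic columns requires 1·y_cutting + 4·y_paper = 36, 5·y_cutting + 1·y_paper = 47.
This yields shadow prices y_cutting = 8, y_paper = 7.
booklets enters the basis when its profit ≥ yᵀa₃ = 8·1 + 7·4 = 36.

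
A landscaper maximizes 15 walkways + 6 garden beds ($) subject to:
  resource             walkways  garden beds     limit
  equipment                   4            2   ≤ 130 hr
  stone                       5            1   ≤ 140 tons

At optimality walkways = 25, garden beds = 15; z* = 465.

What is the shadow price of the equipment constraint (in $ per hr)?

2.5

Check each constraint at x*: equipment 130/130 (tight); stone 140/140 (tight).
From A_Bᵀ y = c: 4·y_equipment + 5·y_stone = 15; 2·y_equipment + 1·y_stone = 6.
Solving: y_equipment = 2.5, y_stone = 1.
Shadow price of equipment = 2.5.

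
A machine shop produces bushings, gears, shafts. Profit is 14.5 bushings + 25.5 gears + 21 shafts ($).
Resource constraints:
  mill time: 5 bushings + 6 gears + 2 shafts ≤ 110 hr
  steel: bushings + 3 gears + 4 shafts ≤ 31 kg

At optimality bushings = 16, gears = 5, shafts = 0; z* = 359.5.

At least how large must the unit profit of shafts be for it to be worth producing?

Check each constraint at x*: mill time 110/110 (tight); steel 31/31 (tight).
Dual feasibility on the basic columns requires 5·y_mill time + 1·y_steel = 14.5, 6·y_mill time + 3·y_steel = 25.5.
This yields shadow prices y_mill time = 2, y_steel = 4.5.
shafts enters the basis when its profit ≥ yᵀa₃ = 2·2 + 4.5·4 = 22.

22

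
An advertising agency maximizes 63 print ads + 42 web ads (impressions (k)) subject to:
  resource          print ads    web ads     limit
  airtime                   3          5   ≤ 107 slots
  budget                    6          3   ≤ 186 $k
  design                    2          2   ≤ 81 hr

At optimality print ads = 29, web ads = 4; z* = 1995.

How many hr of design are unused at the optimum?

15

design used = 2·29 + 2·4 = 66; slack = 81 − 66 = 15.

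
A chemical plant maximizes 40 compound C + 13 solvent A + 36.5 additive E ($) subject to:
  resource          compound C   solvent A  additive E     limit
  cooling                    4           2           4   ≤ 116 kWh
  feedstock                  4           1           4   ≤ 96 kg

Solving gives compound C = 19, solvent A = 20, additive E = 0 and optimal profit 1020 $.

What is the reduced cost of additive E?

-3.5

Check each constraint at x*: cooling 116/116 (tight); feedstock 96/96 (tight).
From A_Bᵀ y = c: 4·y_cooling + 4·y_feedstock = 40; 2·y_cooling + 1·y_feedstock = 13.
→ y_cooling = 3 and y_feedstock = 7.
Reduced cost of additive E: c₃ − yᵀa₃ = 36.5 − (3·4 + 7·4) = 36.5 − 40 = -3.5.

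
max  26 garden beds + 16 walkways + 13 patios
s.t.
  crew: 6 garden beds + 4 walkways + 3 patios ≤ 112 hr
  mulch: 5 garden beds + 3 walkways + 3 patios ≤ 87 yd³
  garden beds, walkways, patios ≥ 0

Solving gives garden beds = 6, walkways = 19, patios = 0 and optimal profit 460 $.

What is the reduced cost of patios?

-2

Both crew and mulch are binding at x*.
The binding rows give the dual system: 6·y_crew + 5·y_mulch = 26 and 4·y_crew + 3·y_mulch = 16.
→ y_crew = 1 and y_mulch = 4.
Reduced cost of patios: c₃ − yᵀa₃ = 13 − (1·3 + 4·3) = 13 − 15 = -2.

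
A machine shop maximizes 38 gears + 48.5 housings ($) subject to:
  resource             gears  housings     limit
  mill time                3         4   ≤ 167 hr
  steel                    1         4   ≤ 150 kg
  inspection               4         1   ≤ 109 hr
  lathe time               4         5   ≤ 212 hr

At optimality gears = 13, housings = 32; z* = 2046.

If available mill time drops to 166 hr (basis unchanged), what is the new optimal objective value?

2042

Check each constraint at x*: mill time 167/167 (tight); steel 141/150 (slack 9); inspection 84/109 (slack 25); lathe time 212/212 (tight).
Slack constraints have shadow price 0 (complementary slackness).
From A_Bᵀ y = c: 3·y_mill time + 4·y_lathe time = 38; 4·y_mill time + 5·y_lathe time = 48.5.
Solving: y_mill time = 4, y_lathe time = 6.5.
Δz = y_mill time·Δb = 4 × (-1) = -4, so new z* = 2046 − 4 = 2042.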